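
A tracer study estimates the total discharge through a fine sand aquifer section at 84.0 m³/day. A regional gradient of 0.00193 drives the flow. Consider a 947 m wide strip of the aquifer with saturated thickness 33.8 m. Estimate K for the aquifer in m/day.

Cross-sectional area A = 947 × 33.8 = 32009 m².
Hydraulic gradient i = 0.00193.
From Q = K·A·i, K = Q / (A·i) = 84.0 / (32009 × 0.001930) = 1.360 m/day.

1.36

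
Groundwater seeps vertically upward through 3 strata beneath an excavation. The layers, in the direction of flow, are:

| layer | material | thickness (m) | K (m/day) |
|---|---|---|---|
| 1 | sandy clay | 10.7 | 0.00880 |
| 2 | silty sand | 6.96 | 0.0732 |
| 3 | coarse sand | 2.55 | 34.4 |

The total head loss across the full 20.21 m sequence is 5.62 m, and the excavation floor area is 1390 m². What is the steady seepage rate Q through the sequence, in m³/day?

5.96

Flow is perpendicular to layering, so the layers act in series and the equivalent K is the thickness-weighted harmonic mean.
Total thickness L = 10.7 + 6.96 + 2.55 = 20.21 m.
Σ(b_i/K_i) = 10.7/0.00880 + 6.96/0.0732 + 2.55/34.4 = 1311 d.
K_eq = L / Σ(b_i/K_i) = 20.21 / 1311 = 0.01541 m/day.
Q = K_eq · A · (Δh/L) = 0.01541 × 1390 × (5.62/20.21) = 5.958 m³/day.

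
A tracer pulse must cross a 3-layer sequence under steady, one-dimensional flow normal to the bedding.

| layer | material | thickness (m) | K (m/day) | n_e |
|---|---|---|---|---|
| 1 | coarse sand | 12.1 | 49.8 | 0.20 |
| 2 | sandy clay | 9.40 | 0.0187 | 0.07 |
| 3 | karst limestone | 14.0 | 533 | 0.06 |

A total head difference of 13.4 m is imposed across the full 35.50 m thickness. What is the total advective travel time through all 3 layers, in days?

147

With flow normal to the layers, continuity requires the same specific discharge q through every layer.
Σ(b_i/K_i) = 12.1/49.8 + 9.40/0.0187 + 14.0/533 = 502.9 d.
q = Δh / Σ(b_i/K_i) = 13.4 / 502.9 = 0.02664 m/day.
In each layer the seepage velocity is v_i = q/n_i, so the layer transit time is t_i = b_i·n_i / q:
  layer 1 (coarse sand): t_1 = 12.1 × 0.20 / 0.02664 = 90.83 d
  layer 2 (sandy clay): t_2 = 9.40 × 0.07 / 0.02664 = 24.70 d
  layer 3 (karst limestone): t_3 = 14.0 × 0.06 / 0.02664 = 31.53 d
Total t = Σ t_i = 147.1 days.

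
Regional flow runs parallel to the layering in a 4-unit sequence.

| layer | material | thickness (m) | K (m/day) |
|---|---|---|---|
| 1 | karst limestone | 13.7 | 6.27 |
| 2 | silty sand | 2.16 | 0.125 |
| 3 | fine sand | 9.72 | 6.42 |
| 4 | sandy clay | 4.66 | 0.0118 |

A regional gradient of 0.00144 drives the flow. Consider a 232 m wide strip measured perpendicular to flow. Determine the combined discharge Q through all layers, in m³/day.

49.7

Flow is parallel to layering, so each bed carries its own Darcy discharge and the transmissivities add.
Σ(K_i·b_i) = 6.27×13.7 + 0.125×2.16 + 6.42×9.72 + 0.0118×4.66 = 148.6 m²/day.
Hydraulic gradient i = 0.00144.
Q = Σ(K_i·b_i) · W · i = 148.6 × 232 × 0.001440 = 49.65 m³/day.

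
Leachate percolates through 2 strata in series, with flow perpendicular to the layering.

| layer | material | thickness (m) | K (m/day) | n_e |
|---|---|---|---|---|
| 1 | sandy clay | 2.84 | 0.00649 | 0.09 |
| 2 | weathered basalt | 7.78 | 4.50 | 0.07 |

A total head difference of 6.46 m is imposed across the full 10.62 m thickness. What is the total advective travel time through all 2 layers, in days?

54.4

With flow normal to the layers, continuity requires the same specific discharge q through every layer.
Σ(b_i/K_i) = 2.84/0.00649 + 7.78/4.50 = 439.3 d.
q = Δh / Σ(b_i/K_i) = 6.46 / 439.3 = 0.01470 m/day.
In each layer the seepage velocity is v_i = q/n_i, so the layer transit time is t_i = b_i·n_i / q:
  layer 1 (sandy clay): t_1 = 2.84 × 0.09 / 0.01470 = 17.38 d
  layer 2 (weathered basalt): t_2 = 7.78 × 0.07 / 0.01470 = 37.04 d
Total t = Σ t_i = 54.42 days.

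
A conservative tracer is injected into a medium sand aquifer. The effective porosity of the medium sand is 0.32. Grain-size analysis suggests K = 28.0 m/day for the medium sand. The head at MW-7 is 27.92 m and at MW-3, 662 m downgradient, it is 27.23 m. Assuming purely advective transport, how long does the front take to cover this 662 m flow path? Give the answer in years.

19.9

Hydraulic gradient i = (27.92 − 27.23) / 662 = 0.69 / 662 = 0.001042.
Darcy flux q = K · i = 28.00 × 0.001042 = 0.02918 m/day.
Seepage velocity v = q / n_e = 0.02918 / 0.32 = 0.09120 m/day.
Travel time t = L / v = 662 / 0.09120 = 7259 days = 19.87 years.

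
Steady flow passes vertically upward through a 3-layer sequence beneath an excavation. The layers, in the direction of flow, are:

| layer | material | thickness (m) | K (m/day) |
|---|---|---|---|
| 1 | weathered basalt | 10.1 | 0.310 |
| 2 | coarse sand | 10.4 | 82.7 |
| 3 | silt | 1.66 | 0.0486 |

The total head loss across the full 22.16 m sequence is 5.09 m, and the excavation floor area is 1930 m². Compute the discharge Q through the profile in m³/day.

147

Flow is perpendicular to layering, so the layers act in series and the equivalent K is the thickness-weighted harmonic mean.
Total thickness L = 10.1 + 10.4 + 1.66 = 22.16 m.
Σ(b_i/K_i) = 10.1/0.310 + 10.4/82.7 + 1.66/0.0486 = 66.86 d.
K_eq = L / Σ(b_i/K_i) = 22.16 / 66.86 = 0.3314 m/day.
Q = K_eq · A · (Δh/L) = 0.3314 × 1930 × (5.09/22.16) = 146.9 m³/day.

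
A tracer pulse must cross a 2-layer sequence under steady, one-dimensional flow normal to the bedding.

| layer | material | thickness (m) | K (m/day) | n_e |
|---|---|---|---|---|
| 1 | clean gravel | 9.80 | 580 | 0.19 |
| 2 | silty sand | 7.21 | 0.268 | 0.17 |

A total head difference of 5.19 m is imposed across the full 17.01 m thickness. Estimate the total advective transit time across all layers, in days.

With flow normal to the layers, continuity requires the same specific discharge q through every layer.
Σ(b_i/K_i) = 9.80/580 + 7.21/0.268 = 26.92 d.
q = Δh / Σ(b_i/K_i) = 5.19 / 26.92 = 0.1928 m/day.
In each layer the seepage velocity is v_i = q/n_i, so the layer transit time is t_i = b_i·n_i / q:
  layer 1 (clean gravel): t_1 = 9.80 × 0.19 / 0.1928 = 9.658 d
  layer 2 (silty sand): t_2 = 7.21 × 0.17 / 0.1928 = 6.358 d
Total t = Σ t_i = 16.02 days.

16.0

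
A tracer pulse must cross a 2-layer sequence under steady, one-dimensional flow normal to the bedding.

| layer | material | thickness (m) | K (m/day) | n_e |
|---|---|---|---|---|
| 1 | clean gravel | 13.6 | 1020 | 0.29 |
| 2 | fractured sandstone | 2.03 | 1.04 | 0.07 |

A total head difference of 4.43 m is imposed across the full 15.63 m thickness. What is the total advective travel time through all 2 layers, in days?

1.81

With flow normal to the layers, continuity requires the same specific discharge q through every layer.
Σ(b_i/K_i) = 13.6/1020 + 2.03/1.04 = 1.965 d.
q = Δh / Σ(b_i/K_i) = 4.43 / 1.965 = 2.254 m/day.
In each layer the seepage velocity is v_i = q/n_i, so the layer transit time is t_i = b_i·n_i / q:
  layer 1 (clean gravel): t_1 = 13.6 × 0.29 / 2.254 = 1.750 d
  layer 2 (fractured sandstone): t_2 = 2.03 × 0.07 / 2.254 = 0.06304 d
Total t = Σ t_i = 1.813 days.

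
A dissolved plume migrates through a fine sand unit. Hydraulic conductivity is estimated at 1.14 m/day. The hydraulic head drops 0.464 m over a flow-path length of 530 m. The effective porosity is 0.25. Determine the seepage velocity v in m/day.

Hydraulic gradient i = Δh / L = 0.464 / 530 = 0.0008755.
Darcy flux q = K · i = 1.140 × 0.0008755 = 0.0009980 m/day.
Seepage velocity v = q / n_e = 0.0009980 / 0.25 = 0.003992 m/day.

0.00399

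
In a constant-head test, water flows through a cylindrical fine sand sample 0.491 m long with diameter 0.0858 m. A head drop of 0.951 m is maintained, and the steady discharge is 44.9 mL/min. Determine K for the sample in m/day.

Cross-sectional area A = π·(d/2)² = π × (0.0858/2)² = 0.005782 m².
Convert discharge: 44.9 mL/min = 7.483e-07 m³/s.
Darcy's law rearranged: K = Q·L / (A·Δh) = 7.483e-07 × 0.491 / (0.005782 × 0.951) = 6.682e-05 m/s = 5.774 m/day.

5.77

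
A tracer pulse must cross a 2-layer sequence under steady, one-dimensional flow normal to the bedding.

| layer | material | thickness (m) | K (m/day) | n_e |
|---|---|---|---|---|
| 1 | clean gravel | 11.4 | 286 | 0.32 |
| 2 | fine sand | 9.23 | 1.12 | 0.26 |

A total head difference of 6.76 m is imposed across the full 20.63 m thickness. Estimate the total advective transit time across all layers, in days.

7.41

With flow normal to the layers, continuity requires the same specific discharge q through every layer.
Σ(b_i/K_i) = 11.4/286 + 9.23/1.12 = 8.281 d.
q = Δh / Σ(b_i/K_i) = 6.76 / 8.281 = 0.8163 m/day.
In each layer the seepage velocity is v_i = q/n_i, so the layer transit time is t_i = b_i·n_i / q:
  layer 1 (clean gravel): t_1 = 11.4 × 0.32 / 0.8163 = 4.469 d
  layer 2 (fine sand): t_2 = 9.23 × 0.26 / 0.8163 = 2.940 d
Total t = Σ t_i = 7.408 days.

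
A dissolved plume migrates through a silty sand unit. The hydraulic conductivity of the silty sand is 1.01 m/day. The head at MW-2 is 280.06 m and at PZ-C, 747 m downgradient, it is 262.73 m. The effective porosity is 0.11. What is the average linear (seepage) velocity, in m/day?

Hydraulic gradient i = (280.06 − 262.73) / 747 = 17.33 / 747 = 0.02320.
Darcy flux q = K · i = 1.010 × 0.02320 = 0.02343 m/day.
Seepage velocity v = q / n_e = 0.02343 / 0.11 = 0.2130 m/day.

0.213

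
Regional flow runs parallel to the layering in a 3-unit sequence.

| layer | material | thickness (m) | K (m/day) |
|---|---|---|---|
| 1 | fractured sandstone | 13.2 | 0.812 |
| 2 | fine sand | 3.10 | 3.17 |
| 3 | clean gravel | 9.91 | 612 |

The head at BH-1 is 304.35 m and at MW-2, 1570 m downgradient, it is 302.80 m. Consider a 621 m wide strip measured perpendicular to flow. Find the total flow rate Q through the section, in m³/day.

3730

Flow is parallel to layering, so each bed carries its own Darcy discharge and the transmissivities add.
Σ(K_i·b_i) = 0.812×13.2 + 3.17×3.10 + 612×9.91 = 6085 m²/day.
Hydraulic gradient i = (304.35 − 302.80) / 1570 = 1.55 / 1570 = 0.0009873.
Q = Σ(K_i·b_i) · W · i = 6085 × 621 × 0.0009873 = 3731 m³/day.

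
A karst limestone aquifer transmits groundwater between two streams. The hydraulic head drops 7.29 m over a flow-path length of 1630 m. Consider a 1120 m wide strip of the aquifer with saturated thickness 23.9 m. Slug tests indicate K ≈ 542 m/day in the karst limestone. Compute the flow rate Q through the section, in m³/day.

64900

Cross-sectional area A = 1120 × 23.9 = 26768 m².
Hydraulic gradient i = Δh / L = 7.29 / 1630 = 0.004472.
Darcy's law: Q = K · A · i = 542.0 × 26768 × 0.004472 = 64887 m³/day.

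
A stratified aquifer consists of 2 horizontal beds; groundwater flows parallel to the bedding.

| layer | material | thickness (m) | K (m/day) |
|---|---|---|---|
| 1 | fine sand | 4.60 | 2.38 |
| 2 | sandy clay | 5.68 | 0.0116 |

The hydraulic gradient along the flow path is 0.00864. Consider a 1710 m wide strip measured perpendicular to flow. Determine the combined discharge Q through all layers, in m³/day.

Flow is parallel to layering, so each bed carries its own Darcy discharge and the transmissivities add.
Σ(K_i·b_i) = 2.38×4.60 + 0.0116×5.68 = 11.01 m²/day.
Hydraulic gradient i = 0.00864.
Q = Σ(K_i·b_i) · W · i = 11.01 × 1710 × 0.008640 = 162.7 m³/day.

163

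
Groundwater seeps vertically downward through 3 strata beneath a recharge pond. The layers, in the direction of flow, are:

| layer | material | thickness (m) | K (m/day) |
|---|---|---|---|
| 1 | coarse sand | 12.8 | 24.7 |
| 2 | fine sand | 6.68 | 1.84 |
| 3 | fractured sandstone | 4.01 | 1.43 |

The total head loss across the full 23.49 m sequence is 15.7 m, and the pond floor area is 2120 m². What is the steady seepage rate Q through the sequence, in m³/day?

Flow is perpendicular to layering, so the layers act in series and the equivalent K is the thickness-weighted harmonic mean.
Total thickness L = 12.8 + 6.68 + 4.01 = 23.49 m.
Σ(b_i/K_i) = 12.8/24.7 + 6.68/1.84 + 4.01/1.43 = 6.953 d.
K_eq = L / Σ(b_i/K_i) = 23.49 / 6.953 = 3.378 m/day.
Q = K_eq · A · (Δh/L) = 3.378 × 2120 × (15.7/23.49) = 4787 m³/day.

4790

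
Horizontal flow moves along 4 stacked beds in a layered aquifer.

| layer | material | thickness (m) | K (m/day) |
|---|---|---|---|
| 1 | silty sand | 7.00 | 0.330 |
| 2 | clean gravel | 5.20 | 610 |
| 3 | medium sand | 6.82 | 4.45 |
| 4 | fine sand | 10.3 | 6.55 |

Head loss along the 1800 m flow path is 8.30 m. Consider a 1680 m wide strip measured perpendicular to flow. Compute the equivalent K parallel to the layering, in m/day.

112

Flow is parallel to layering, so each bed carries its own Darcy discharge and the transmissivities add.
Σ(K_i·b_i) = 0.330×7.00 + 610×5.20 + 4.45×6.82 + 6.55×10.3 = 3272 m²/day.
Total thickness b = 29.32 m, so K_eq = Σ(K_i·b_i)/b = 111.6 m/day.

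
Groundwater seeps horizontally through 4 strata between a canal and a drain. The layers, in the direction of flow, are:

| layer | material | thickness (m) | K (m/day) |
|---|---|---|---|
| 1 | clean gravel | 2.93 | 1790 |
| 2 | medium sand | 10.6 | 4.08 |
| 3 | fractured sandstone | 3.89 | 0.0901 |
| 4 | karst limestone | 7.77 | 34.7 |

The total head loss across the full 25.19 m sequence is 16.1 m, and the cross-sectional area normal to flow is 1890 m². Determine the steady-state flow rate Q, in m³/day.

Flow is perpendicular to layering, so the layers act in series and the equivalent K is the thickness-weighted harmonic mean.
Total thickness L = 2.93 + 10.6 + 3.89 + 7.77 = 25.19 m.
Σ(b_i/K_i) = 2.93/1790 + 10.6/4.08 + 3.89/0.0901 + 7.77/34.7 = 46.00 d.
K_eq = L / Σ(b_i/K_i) = 25.19 / 46.00 = 0.5476 m/day.
Q = K_eq · A · (Δh/L) = 0.5476 × 1890 × (16.1/25.19) = 661.5 m³/day.

662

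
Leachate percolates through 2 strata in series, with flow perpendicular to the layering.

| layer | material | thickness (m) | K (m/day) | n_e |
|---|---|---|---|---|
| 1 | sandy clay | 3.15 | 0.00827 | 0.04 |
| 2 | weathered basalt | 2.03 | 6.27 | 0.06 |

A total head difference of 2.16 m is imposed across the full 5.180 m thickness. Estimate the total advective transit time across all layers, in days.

With flow normal to the layers, continuity requires the same specific discharge q through every layer.
Σ(b_i/K_i) = 3.15/0.00827 + 2.03/6.27 = 381.2 d.
q = Δh / Σ(b_i/K_i) = 2.16 / 381.2 = 0.005666 m/day.
In each layer the seepage velocity is v_i = q/n_i, so the layer transit time is t_i = b_i·n_i / q:
  layer 1 (sandy clay): t_1 = 3.15 × 0.04 / 0.005666 = 22.24 d
  layer 2 (weathered basalt): t_2 = 2.03 × 0.06 / 0.005666 = 21.50 d
Total t = Σ t_i = 43.73 days.

43.7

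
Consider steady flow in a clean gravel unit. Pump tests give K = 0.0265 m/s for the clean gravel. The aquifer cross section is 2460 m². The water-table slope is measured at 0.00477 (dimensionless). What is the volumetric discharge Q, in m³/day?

26900

Convert K: 0.0265 m/s × 86400 = 2290 m/day.
Hydraulic gradient i = 0.00477.
Darcy's law: Q = K · A · i = 2290 × 2460 × 0.004770 = 26867 m³/day.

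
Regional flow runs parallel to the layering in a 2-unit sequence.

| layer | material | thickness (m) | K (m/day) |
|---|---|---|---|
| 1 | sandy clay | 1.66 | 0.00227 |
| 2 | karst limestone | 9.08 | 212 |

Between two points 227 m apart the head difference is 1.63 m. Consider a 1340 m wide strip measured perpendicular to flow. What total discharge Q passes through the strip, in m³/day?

Flow is parallel to layering, so each bed carries its own Darcy discharge and the transmissivities add.
Σ(K_i·b_i) = 0.00227×1.66 + 212×9.08 = 1925 m²/day.
Hydraulic gradient i = Δh / L = 1.63 / 227 = 0.007181.
Q = Σ(K_i·b_i) · W · i = 1925 × 1340 × 0.007181 = 18522 m³/day.

18500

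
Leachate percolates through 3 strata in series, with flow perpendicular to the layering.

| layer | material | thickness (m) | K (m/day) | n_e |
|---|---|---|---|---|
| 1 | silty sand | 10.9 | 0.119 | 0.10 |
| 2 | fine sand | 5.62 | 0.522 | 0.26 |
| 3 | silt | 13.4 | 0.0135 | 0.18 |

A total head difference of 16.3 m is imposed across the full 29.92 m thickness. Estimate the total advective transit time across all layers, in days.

333

With flow normal to the layers, continuity requires the same specific discharge q through every layer.
Σ(b_i/K_i) = 10.9/0.119 + 5.62/0.522 + 13.4/0.0135 = 1095 d.
q = Δh / Σ(b_i/K_i) = 16.3 / 1095 = 0.01489 m/day.
In each layer the seepage velocity is v_i = q/n_i, so the layer transit time is t_i = b_i·n_i / q:
  layer 1 (silty sand): t_1 = 10.9 × 0.10 / 0.01489 = 73.22 d
  layer 2 (fine sand): t_2 = 5.62 × 0.26 / 0.01489 = 98.16 d
  layer 3 (silt): t_3 = 13.4 × 0.18 / 0.01489 = 162.0 d
Total t = Σ t_i = 333.4 days.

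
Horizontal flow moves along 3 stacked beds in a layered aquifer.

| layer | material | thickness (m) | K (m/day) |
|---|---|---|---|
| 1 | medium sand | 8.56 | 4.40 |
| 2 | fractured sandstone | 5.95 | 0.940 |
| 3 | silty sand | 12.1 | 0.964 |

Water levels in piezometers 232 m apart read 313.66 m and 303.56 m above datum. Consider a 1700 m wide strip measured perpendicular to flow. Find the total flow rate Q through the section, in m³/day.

Flow is parallel to layering, so each bed carries its own Darcy discharge and the transmissivities add.
Σ(K_i·b_i) = 4.40×8.56 + 0.940×5.95 + 0.964×12.1 = 54.92 m²/day.
Hydraulic gradient i = (313.66 − 303.56) / 232 = 10.1 / 232 = 0.04353.
Q = Σ(K_i·b_i) · W · i = 54.92 × 1700 × 0.04353 = 4065 m³/day.

4060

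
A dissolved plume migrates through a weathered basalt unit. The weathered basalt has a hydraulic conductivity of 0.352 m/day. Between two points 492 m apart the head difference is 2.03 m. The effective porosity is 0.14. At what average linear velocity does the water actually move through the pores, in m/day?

Hydraulic gradient i = Δh / L = 2.03 / 492 = 0.004126.
Darcy flux q = K · i = 0.3520 × 0.004126 = 0.001452 m/day.
Seepage velocity v = q / n_e = 0.001452 / 0.14 = 0.01037 m/day.

0.0104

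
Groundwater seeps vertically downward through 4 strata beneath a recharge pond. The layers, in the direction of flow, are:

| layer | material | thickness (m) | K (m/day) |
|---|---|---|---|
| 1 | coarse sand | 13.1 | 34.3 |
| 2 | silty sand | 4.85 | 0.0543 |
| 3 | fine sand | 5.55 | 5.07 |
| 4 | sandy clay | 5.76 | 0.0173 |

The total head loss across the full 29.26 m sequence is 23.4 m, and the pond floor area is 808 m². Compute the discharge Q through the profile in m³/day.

44.6

Flow is perpendicular to layering, so the layers act in series and the equivalent K is the thickness-weighted harmonic mean.
Total thickness L = 13.1 + 4.85 + 5.55 + 5.76 = 29.26 m.
Σ(b_i/K_i) = 13.1/34.3 + 4.85/0.0543 + 5.55/5.07 + 5.76/0.0173 = 423.7 d.
K_eq = L / Σ(b_i/K_i) = 29.26 / 423.7 = 0.06905 m/day.
Q = K_eq · A · (Δh/L) = 0.06905 × 808 × (23.4/29.26) = 44.62 m³/day.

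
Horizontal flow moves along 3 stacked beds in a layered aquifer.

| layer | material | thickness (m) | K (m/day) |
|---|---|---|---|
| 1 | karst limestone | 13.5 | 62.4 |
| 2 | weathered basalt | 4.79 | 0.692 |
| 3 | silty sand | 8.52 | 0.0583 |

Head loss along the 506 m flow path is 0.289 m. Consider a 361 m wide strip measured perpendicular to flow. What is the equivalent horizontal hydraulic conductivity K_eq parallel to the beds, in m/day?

Flow is parallel to layering, so each bed carries its own Darcy discharge and the transmissivities add.
Σ(K_i·b_i) = 62.4×13.5 + 0.692×4.79 + 0.0583×8.52 = 846.2 m²/day.
Total thickness b = 26.81 m, so K_eq = Σ(K_i·b_i)/b = 31.56 m/day.

31.6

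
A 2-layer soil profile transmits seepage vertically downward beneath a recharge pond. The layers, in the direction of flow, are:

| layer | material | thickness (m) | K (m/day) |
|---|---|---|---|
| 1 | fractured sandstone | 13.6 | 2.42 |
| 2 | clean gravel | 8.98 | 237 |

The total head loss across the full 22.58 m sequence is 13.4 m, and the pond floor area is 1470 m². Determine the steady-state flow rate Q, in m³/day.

3480

Flow is perpendicular to layering, so the layers act in series and the equivalent K is the thickness-weighted harmonic mean.
Total thickness L = 13.6 + 8.98 = 22.58 m.
Σ(b_i/K_i) = 13.6/2.42 + 8.98/237 = 5.658 d.
K_eq = L / Σ(b_i/K_i) = 22.58 / 5.658 = 3.991 m/day.
Q = K_eq · A · (Δh/L) = 3.991 × 1470 × (13.4/22.58) = 3482 m³/day.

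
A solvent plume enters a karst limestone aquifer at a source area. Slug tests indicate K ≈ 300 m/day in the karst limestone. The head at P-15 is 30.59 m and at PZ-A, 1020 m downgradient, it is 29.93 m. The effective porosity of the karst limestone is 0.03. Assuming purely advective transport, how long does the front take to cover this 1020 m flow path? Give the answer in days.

Hydraulic gradient i = (30.59 − 29.93) / 1020 = 0.66 / 1020 = 0.0006471.
Darcy flux q = K · i = 300.0 × 0.0006471 = 0.1941 m/day.
Seepage velocity v = q / n_e = 0.1941 / 0.03 = 6.471 m/day.
Travel time t = L / v = 1020 / 6.471 = 157.6 days.

158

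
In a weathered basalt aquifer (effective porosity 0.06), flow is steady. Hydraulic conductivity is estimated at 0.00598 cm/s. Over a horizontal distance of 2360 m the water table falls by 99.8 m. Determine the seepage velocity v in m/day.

3.64

Convert K: 0.00598 cm/s × 864 = 5.167 m/day.
Hydraulic gradient i = Δh / L = 99.8 / 2360 = 0.04229.
Darcy flux q = K · i = 5.167 × 0.04229 = 0.2185 m/day.
Seepage velocity v = q / n_e = 0.2185 / 0.06 = 3.642 m/day.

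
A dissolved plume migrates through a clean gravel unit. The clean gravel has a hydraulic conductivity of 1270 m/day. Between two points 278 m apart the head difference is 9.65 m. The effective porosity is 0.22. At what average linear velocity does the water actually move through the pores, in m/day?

200

Hydraulic gradient i = Δh / L = 9.65 / 278 = 0.03471.
Darcy flux q = K · i = 1270 × 0.03471 = 44.08 m/day.
Seepage velocity v = q / n_e = 44.08 / 0.22 = 200.4 m/day.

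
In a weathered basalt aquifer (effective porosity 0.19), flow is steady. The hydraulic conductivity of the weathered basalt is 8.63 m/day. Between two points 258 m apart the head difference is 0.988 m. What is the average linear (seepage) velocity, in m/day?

0.174

Hydraulic gradient i = Δh / L = 0.988 / 258 = 0.003829.
Darcy flux q = K · i = 8.630 × 0.003829 = 0.03305 m/day.
Seepage velocity v = q / n_e = 0.03305 / 0.19 = 0.1739 m/day.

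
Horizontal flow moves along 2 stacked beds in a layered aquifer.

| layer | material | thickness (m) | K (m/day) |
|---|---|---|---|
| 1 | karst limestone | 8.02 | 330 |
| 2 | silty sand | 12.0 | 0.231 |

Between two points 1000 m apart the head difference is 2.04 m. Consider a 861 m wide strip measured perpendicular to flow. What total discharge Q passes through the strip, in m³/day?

Flow is parallel to layering, so each bed carries its own Darcy discharge and the transmissivities add.
Σ(K_i·b_i) = 330×8.02 + 0.231×12.0 = 2649 m²/day.
Hydraulic gradient i = Δh / L = 2.04 / 1000 = 0.002040.
Q = Σ(K_i·b_i) · W · i = 2649 × 861 × 0.002040 = 4653 m³/day.

4650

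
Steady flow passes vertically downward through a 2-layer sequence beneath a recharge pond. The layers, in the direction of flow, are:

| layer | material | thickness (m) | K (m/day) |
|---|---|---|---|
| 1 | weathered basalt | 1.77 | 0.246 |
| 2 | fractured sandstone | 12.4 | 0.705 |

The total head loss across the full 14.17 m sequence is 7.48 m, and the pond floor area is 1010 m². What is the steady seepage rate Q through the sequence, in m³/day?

305

Flow is perpendicular to layering, so the layers act in series and the equivalent K is the thickness-weighted harmonic mean.
Total thickness L = 1.77 + 12.4 = 14.17 m.
Σ(b_i/K_i) = 1.77/0.246 + 12.4/0.705 = 24.78 d.
K_eq = L / Σ(b_i/K_i) = 14.17 / 24.78 = 0.5717 m/day.
Q = K_eq · A · (Δh/L) = 0.5717 × 1010 × (7.48/14.17) = 304.8 m³/day.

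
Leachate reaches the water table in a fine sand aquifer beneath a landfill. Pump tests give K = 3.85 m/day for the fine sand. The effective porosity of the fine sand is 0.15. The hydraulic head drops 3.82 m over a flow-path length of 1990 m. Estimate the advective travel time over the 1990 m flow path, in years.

Hydraulic gradient i = Δh / L = 3.82 / 1990 = 0.001920.
Darcy flux q = K · i = 3.850 × 0.001920 = 0.007390 m/day.
Seepage velocity v = q / n_e = 0.007390 / 0.15 = 0.04927 m/day.
Travel time t = L / v = 1990 / 0.04927 = 40390 days = 110.6 years.

111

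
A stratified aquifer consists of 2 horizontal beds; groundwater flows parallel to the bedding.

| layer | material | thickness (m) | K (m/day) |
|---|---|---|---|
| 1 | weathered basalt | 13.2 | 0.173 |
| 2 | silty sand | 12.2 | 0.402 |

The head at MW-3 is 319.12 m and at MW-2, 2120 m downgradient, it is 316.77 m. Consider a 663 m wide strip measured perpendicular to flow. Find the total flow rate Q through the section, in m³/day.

5.28

Flow is parallel to layering, so each bed carries its own Darcy discharge and the transmissivities add.
Σ(K_i·b_i) = 0.173×13.2 + 0.402×12.2 = 7.188 m²/day.
Hydraulic gradient i = (319.12 − 316.77) / 2120 = 2.35 / 2120 = 0.001108.
Q = Σ(K_i·b_i) · W · i = 7.188 × 663 × 0.001108 = 5.283 m³/day.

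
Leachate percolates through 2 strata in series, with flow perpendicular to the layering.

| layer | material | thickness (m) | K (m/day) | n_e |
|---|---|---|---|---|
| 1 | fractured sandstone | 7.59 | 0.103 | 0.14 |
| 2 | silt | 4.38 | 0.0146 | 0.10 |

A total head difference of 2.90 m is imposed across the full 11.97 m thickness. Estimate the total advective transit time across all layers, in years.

With flow normal to the layers, continuity requires the same specific discharge q through every layer.
Σ(b_i/K_i) = 7.59/0.103 + 4.38/0.0146 = 373.7 d.
q = Δh / Σ(b_i/K_i) = 2.90 / 373.7 = 0.007760 m/day.
In each layer the seepage velocity is v_i = q/n_i, so the layer transit time is t_i = b_i·n_i / q:
  layer 1 (fractured sandstone): t_1 = 7.59 × 0.14 / 0.007760 = 136.9 d
  layer 2 (silt): t_2 = 4.38 × 0.10 / 0.007760 = 56.44 d
Total t = Σ t_i = 193.4 days = 0.5294 years.

0.529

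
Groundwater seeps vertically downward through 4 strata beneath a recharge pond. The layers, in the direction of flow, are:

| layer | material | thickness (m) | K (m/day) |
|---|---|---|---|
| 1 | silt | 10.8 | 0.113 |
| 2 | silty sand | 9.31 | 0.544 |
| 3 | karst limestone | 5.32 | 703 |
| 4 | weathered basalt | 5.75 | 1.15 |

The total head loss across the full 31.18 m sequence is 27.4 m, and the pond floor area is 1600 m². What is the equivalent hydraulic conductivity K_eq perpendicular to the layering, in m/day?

0.265

Flow is perpendicular to layering, so the layers act in series and the equivalent K is the thickness-weighted harmonic mean.
Total thickness L = 10.8 + 9.31 + 5.32 + 5.75 = 31.18 m.
Σ(b_i/K_i) = 10.8/0.113 + 9.31/0.544 + 5.32/703 + 5.75/1.15 = 117.7 d.
K_eq = L / Σ(b_i/K_i) = 31.18 / 117.7 = 0.2649 m/day.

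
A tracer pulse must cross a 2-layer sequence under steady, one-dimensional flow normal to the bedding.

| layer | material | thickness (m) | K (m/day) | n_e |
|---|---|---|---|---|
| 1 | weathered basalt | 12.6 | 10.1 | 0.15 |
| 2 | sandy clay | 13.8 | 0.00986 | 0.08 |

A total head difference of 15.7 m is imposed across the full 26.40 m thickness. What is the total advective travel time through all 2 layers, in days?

With flow normal to the layers, continuity requires the same specific discharge q through every layer.
Σ(b_i/K_i) = 12.6/10.1 + 13.8/0.00986 = 1401 d.
q = Δh / Σ(b_i/K_i) = 15.7 / 1401 = 0.01121 m/day.
In each layer the seepage velocity is v_i = q/n_i, so the layer transit time is t_i = b_i·n_i / q:
  layer 1 (weathered basalt): t_1 = 12.6 × 0.15 / 0.01121 = 168.6 d
  layer 2 (sandy clay): t_2 = 13.8 × 0.08 / 0.01121 = 98.51 d
Total t = Σ t_i = 267.1 days.

267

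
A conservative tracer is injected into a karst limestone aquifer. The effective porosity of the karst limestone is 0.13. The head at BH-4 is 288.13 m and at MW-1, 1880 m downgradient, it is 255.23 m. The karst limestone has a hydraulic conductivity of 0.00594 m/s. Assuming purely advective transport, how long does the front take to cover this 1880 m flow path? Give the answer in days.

Convert K: 0.00594 m/s × 86400 = 513.2 m/day.
Hydraulic gradient i = (288.13 − 255.23) / 1880 = 32.9 / 1880 = 0.01750.
Darcy flux q = K · i = 513.2 × 0.01750 = 8.981 m/day.
Seepage velocity v = q / n_e = 8.981 / 0.13 = 69.09 m/day.
Travel time t = L / v = 1880 / 69.09 = 27.21 days.

27.2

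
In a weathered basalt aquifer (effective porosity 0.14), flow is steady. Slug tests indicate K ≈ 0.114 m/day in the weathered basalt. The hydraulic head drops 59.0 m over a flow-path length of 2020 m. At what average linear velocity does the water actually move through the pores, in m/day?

Hydraulic gradient i = Δh / L = 59.0 / 2020 = 0.02921.
Darcy flux q = K · i = 0.1140 × 0.02921 = 0.003330 m/day.
Seepage velocity v = q / n_e = 0.003330 / 0.14 = 0.02378 m/day.

0.0238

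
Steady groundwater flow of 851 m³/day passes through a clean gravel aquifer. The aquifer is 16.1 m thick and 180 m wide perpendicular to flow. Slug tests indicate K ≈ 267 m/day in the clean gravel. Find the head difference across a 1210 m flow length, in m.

Cross-sectional area A = 180 × 16.1 = 2898 m².
From Q = K·A·i, i = Q / (K·A) = 851 / (267.0 × 2898) = 0.001100.
Head loss Δh = i · L = 0.001100 × 1210 = 1.331 m.

1.33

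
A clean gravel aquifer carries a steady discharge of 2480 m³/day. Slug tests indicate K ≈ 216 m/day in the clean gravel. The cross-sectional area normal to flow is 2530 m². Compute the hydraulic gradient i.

0.00454

From Q = K·A·i, i = Q / (K·A) = 2480 / (216.0 × 2530) = 0.004538.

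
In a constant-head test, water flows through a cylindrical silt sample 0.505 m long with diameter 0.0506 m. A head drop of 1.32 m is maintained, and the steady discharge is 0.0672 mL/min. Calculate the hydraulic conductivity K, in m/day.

0.0184

Cross-sectional area A = π·(d/2)² = π × (0.0506/2)² = 0.002011 m².
Convert discharge: 0.0672 mL/min = 1.120e-09 m³/s.
Darcy's law rearranged: K = Q·L / (A·Δh) = 1.120e-09 × 0.505 / (0.002011 × 1.32) = 2.131e-07 m/s = 0.01841 m/day.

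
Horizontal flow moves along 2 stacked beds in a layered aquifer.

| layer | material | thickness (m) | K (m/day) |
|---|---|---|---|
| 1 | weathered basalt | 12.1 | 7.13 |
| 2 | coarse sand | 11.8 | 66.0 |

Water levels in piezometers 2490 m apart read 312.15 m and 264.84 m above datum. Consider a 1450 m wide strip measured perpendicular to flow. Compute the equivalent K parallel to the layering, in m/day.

Flow is parallel to layering, so each bed carries its own Darcy discharge and the transmissivities add.
Σ(K_i·b_i) = 7.13×12.1 + 66.0×11.8 = 865.1 m²/day.
Total thickness b = 23.90 m, so K_eq = Σ(K_i·b_i)/b = 36.20 m/day.

36.2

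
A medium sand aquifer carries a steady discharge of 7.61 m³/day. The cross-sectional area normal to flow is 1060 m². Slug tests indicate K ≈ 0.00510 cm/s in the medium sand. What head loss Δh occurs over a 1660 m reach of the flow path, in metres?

Convert K: 0.00510 cm/s × 864 = 4.406 m/day.
From Q = K·A·i, i = Q / (K·A) = 7.61 / (4.406 × 1060) = 0.001629.
Head loss Δh = i · L = 0.001629 × 1660 = 2.705 m.

2.70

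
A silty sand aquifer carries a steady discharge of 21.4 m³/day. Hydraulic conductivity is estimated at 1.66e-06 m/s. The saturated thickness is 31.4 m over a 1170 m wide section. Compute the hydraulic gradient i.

Convert K: 1.66e-06 m/s × 86400 = 0.1434 m/day.
Cross-sectional area A = 1170 × 31.4 = 36738 m².
From Q = K·A·i, i = Q / (K·A) = 21.4 / (0.1434 × 36738) = 0.004061.

0.00406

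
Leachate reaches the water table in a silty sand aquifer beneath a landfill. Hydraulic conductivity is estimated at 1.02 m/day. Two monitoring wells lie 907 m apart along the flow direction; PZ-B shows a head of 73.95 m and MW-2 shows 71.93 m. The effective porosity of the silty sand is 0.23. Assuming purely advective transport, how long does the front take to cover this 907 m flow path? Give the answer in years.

251

Hydraulic gradient i = (73.95 − 71.93) / 907 = 2.02 / 907 = 0.002227.
Darcy flux q = K · i = 1.020 × 0.002227 = 0.002272 m/day.
Seepage velocity v = q / n_e = 0.002272 / 0.23 = 0.009877 m/day.
Travel time t = L / v = 907 / 0.009877 = 91831 days = 251.4 years.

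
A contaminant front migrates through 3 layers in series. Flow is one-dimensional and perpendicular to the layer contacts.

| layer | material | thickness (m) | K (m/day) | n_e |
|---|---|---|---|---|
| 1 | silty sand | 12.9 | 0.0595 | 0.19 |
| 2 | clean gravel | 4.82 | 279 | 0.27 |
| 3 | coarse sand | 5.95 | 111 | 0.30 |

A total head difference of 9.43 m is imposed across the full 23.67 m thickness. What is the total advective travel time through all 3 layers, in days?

With flow normal to the layers, continuity requires the same specific discharge q through every layer.
Σ(b_i/K_i) = 12.9/0.0595 + 4.82/279 + 5.95/111 = 216.9 d.
q = Δh / Σ(b_i/K_i) = 9.43 / 216.9 = 0.04348 m/day.
In each layer the seepage velocity is v_i = q/n_i, so the layer transit time is t_i = b_i·n_i / q:
  layer 1 (silty sand): t_1 = 12.9 × 0.19 / 0.04348 = 56.37 d
  layer 2 (clean gravel): t_2 = 4.82 × 0.27 / 0.04348 = 29.93 d
  layer 3 (coarse sand): t_3 = 5.95 × 0.30 / 0.04348 = 41.05 d
Total t = Σ t_i = 127.4 days.

127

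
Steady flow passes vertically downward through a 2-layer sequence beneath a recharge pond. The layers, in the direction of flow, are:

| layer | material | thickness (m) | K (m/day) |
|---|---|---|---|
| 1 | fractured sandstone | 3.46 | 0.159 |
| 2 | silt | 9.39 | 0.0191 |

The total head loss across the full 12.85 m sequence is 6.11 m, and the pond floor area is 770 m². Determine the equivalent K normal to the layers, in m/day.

Flow is perpendicular to layering, so the layers act in series and the equivalent K is the thickness-weighted harmonic mean.
Total thickness L = 3.46 + 9.39 = 12.85 m.
Σ(b_i/K_i) = 3.46/0.159 + 9.39/0.0191 = 513.4 d.
K_eq = L / Σ(b_i/K_i) = 12.85 / 513.4 = 0.02503 m/day.

0.0250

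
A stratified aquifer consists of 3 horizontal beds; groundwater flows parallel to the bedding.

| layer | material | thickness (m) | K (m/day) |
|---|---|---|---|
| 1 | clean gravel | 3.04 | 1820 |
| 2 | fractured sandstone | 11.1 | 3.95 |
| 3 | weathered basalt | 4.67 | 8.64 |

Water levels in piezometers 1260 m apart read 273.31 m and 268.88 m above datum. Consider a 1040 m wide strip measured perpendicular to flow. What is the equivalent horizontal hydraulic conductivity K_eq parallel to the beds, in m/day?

299

Flow is parallel to layering, so each bed carries its own Darcy discharge and the transmissivities add.
Σ(K_i·b_i) = 1820×3.04 + 3.95×11.1 + 8.64×4.67 = 5617 m²/day.
Total thickness b = 18.81 m, so K_eq = Σ(K_i·b_i)/b = 298.6 m/day.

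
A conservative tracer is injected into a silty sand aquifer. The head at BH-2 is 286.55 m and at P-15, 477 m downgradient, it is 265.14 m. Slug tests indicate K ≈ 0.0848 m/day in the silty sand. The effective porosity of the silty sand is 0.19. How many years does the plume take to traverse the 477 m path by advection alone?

65.2

Hydraulic gradient i = (286.55 − 265.14) / 477 = 21.41 / 477 = 0.04488.
Darcy flux q = K · i = 0.08480 × 0.04488 = 0.003806 m/day.
Seepage velocity v = q / n_e = 0.003806 / 0.19 = 0.02003 m/day.
Travel time t = L / v = 477 / 0.02003 = 23811 days = 65.19 years.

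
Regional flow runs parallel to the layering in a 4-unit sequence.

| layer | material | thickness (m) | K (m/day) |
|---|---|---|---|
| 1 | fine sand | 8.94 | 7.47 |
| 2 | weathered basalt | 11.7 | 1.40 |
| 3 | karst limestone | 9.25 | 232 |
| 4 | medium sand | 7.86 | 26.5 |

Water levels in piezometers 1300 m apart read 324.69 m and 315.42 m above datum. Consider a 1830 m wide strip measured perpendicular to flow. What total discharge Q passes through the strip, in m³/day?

Flow is parallel to layering, so each bed carries its own Darcy discharge and the transmissivities add.
Σ(K_i·b_i) = 7.47×8.94 + 1.40×11.7 + 232×9.25 + 26.5×7.86 = 2437 m²/day.
Hydraulic gradient i = (324.69 − 315.42) / 1300 = 9.27 / 1300 = 0.007131.
Q = Σ(K_i·b_i) · W · i = 2437 × 1830 × 0.007131 = 31807 m³/day.

31800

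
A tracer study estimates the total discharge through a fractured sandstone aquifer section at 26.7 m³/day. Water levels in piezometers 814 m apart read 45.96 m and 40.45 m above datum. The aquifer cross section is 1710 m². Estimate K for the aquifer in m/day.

Hydraulic gradient i = (45.96 − 40.45) / 814 = 5.51 / 814 = 0.006769.
From Q = K·A·i, K = Q / (A·i) = 26.7 / (1710 × 0.006769) = 2.307 m/day.

2.31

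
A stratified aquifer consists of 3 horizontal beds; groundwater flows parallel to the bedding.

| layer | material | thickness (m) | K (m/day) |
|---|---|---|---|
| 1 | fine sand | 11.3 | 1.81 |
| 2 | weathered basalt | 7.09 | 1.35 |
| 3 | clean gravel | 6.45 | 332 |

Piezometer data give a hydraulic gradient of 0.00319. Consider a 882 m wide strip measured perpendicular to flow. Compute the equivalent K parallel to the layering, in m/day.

87.4

Flow is parallel to layering, so each bed carries its own Darcy discharge and the transmissivities add.
Σ(K_i·b_i) = 1.81×11.3 + 1.35×7.09 + 332×6.45 = 2171 m²/day.
Total thickness b = 24.84 m, so K_eq = Σ(K_i·b_i)/b = 87.42 m/day.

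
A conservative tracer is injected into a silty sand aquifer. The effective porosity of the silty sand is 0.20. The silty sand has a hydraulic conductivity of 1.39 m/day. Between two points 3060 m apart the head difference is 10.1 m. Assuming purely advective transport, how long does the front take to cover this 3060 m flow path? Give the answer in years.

365

Hydraulic gradient i = Δh / L = 10.1 / 3060 = 0.003301.
Darcy flux q = K · i = 1.390 × 0.003301 = 0.004588 m/day.
Seepage velocity v = q / n_e = 0.004588 / 0.20 = 0.02294 m/day.
Travel time t = L / v = 3060 / 0.02294 = 1.334e+05 days = 365.2 years.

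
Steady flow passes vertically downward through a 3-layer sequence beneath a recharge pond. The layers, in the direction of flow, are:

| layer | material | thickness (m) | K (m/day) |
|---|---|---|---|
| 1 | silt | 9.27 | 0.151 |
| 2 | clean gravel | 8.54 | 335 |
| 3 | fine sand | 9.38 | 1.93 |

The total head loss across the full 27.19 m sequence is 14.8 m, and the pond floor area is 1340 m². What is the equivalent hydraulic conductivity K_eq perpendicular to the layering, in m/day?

Flow is perpendicular to layering, so the layers act in series and the equivalent K is the thickness-weighted harmonic mean.
Total thickness L = 9.27 + 8.54 + 9.38 = 27.19 m.
Σ(b_i/K_i) = 9.27/0.151 + 8.54/335 + 9.38/1.93 = 66.28 d.
K_eq = L / Σ(b_i/K_i) = 27.19 / 66.28 = 0.4103 m/day.

0.410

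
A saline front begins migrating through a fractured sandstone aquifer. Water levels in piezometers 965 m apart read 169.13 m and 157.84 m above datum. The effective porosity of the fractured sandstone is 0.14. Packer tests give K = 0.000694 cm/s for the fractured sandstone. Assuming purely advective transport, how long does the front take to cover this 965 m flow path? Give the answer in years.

Convert K: 0.000694 cm/s × 864 = 0.5996 m/day.
Hydraulic gradient i = (169.13 − 157.84) / 965 = 11.29 / 965 = 0.01170.
Darcy flux q = K · i = 0.5996 × 0.01170 = 0.007015 m/day.
Seepage velocity v = q / n_e = 0.007015 / 0.14 = 0.05011 m/day.
Travel time t = L / v = 965 / 0.05011 = 19258 days = 52.73 years.

52.7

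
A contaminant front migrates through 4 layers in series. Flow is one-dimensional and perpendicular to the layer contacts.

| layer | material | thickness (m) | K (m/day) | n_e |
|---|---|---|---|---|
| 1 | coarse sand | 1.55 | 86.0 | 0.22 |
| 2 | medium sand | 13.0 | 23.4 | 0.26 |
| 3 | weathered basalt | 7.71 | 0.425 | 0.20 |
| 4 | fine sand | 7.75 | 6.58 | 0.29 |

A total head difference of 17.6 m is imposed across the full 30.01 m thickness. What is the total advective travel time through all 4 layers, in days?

With flow normal to the layers, continuity requires the same specific discharge q through every layer.
Σ(b_i/K_i) = 1.55/86.0 + 13.0/23.4 + 7.71/0.425 + 7.75/6.58 = 19.89 d.
q = Δh / Σ(b_i/K_i) = 17.6 / 19.89 = 0.8848 m/day.
In each layer the seepage velocity is v_i = q/n_i, so the layer transit time is t_i = b_i·n_i / q:
  layer 1 (coarse sand): t_1 = 1.55 × 0.22 / 0.8848 = 0.3854 d
  layer 2 (medium sand): t_2 = 13.0 × 0.26 / 0.8848 = 3.820 d
  layer 3 (weathered basalt): t_3 = 7.71 × 0.20 / 0.8848 = 1.743 d
  layer 4 (fine sand): t_4 = 7.75 × 0.29 / 0.8848 = 2.540 d
Total t = Σ t_i = 8.489 days.

8.49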